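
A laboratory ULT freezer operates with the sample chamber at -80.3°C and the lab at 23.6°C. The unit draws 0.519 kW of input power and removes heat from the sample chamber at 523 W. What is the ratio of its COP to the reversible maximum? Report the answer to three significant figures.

Converting, Q̇_C = 523.0 W = 0.5230 kW, so COP_actual = Q̇_C/Ẇ = 0.5230/0.5190 = 1.008.
In absolute terms T_C = 192.85 K and T_H = 296.75 K, so ΔT = 103.9 K.
COP_Carnot = T_C/ΔT = 192.85/103.9 = 1.856.
η_II = COP_actual/COP_Carnot = 1.008/1.856 = 0.5429.

0.543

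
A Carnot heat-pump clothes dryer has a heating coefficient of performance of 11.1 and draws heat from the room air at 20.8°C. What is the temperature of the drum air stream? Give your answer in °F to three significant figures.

122 °F

COP_HP = T_H/(T_H − T_C) rearranges to T_H = COP·T_C/(COP − 1).
With T_C = 293.95 K, T_H = 11.1 × 293.95/10.10 = 323.05 K.
Converting, 323.05 K = 121.83°F.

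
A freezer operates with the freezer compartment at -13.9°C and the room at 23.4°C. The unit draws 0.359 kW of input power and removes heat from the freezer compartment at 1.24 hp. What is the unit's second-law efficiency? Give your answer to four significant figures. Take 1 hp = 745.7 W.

Converting, Q̇_C = 1.240 hp = 0.9247 kW, so COP_actual = Q̇_C/Ẇ = 0.9247/0.3590 = 2.576.
In absolute terms T_C = 259.25 K and T_H = 296.55 K, so ΔT = 37.30 K.
COP_Carnot = T_C/ΔT = 259.25/37.30 = 6.950.
η_II = COP_actual/COP_Carnot = 2.576/6.950 = 0.3706.

0.3706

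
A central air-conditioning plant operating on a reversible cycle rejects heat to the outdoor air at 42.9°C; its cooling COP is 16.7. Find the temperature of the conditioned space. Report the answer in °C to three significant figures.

25.0 °C

For a Carnot refrigerator COP_R = T_C/(T_H − T_C), so T_C = COP·T_H/(1 + COP).
With T_H = 316.05 K, T_C = 16.7 × 316.05/17.70 = 298.19 K.
Converting, 298.19 K = 25.04°C.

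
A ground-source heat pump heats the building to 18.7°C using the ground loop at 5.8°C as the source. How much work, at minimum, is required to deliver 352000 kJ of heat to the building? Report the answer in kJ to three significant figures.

In absolute terms T_C = 278.95 K and T_H = 291.85 K, so ΔT = 12.90 K.
The reversible limit is COP_HP = T_H/ΔT = 22.62, so W_min = Q_H/COP = Q_H·ΔT/T_H.
W_min = 352000 × 12.90/291.85 = 15560 kJ.

15600 kJ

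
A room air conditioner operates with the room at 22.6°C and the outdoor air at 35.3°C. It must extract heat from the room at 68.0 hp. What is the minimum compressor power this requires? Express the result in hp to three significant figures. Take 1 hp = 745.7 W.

In absolute terms T_C = 295.75 K and T_H = 308.45 K, so ΔT = 12.70 K.
COP_Carnot = T_C/ΔT = 295.75/12.70 = 23.29.
Ẇ_min = Q̇/COP_Carnot = 68.00/23.29 = 2.920 hp.

2.92 hp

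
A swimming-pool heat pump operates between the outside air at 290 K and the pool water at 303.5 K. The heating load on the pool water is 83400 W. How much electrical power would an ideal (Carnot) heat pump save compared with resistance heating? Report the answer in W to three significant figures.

79700 W

The reservoir spacing is ΔT = 303.5 − 290 = 13.50 K.
COP_Carnot = T_H/ΔT = 303.50/13.50 = 22.48.
Resistance heating needs Ẇ_res = Q̇_H = 83400 W; the reversible heat pump needs only Ẇ_hp = Q̇_H/COP = 3710 W.
Saving = 83400 − 3710 = 79690 W.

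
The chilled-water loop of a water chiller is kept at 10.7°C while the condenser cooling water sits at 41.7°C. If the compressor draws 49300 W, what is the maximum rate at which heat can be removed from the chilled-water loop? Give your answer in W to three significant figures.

In absolute terms T_C = 283.85 K and T_H = 314.85 K, so ΔT = 31.00 K.
COP_Carnot = T_C/ΔT = 283.85/31.00 = 9.156.
Q̇_max = COP_Carnot × Ẇ = 9.156 × 49300 W = 451400 W.

451000 W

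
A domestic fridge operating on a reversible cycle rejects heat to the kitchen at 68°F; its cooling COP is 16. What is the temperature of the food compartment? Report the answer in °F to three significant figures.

37.0 °F

For a Carnot refrigerator COP_R = T_C/(T_H − T_C), so T_C = COP·T_H/(1 + COP).
With T_H = 293.15 K, T_C = 16 × 293.15/17.00 = 275.91 K.
Converting, 275.91 K = 36.96°F.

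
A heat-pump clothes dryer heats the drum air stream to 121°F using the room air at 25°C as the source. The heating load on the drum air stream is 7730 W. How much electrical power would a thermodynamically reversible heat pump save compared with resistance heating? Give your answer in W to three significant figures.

7140 W

In absolute terms T_C = 298.15 K and T_H = 322.59 K, so ΔT = 24.44 K.
COP_Carnot = T_H/ΔT = 322.59/24.44 = 13.20.
Resistance heating needs Ẇ_res = Q̇_H = 7730 W; the reversible heat pump needs only Ẇ_hp = Q̇_H/COP = 585.7 W.
Saving = 7730 − 585.7 = 7144 W.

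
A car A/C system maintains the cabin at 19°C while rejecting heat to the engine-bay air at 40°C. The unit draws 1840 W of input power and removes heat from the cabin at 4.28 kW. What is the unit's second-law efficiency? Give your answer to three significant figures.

0.167

Converting, Q̇_C = 4.280 kW = 4280 W, so COP_actual = Q̇_C/Ẇ = 4280/1840 = 2.326.
In absolute terms T_C = 292.15 K and T_H = 313.15 K, so ΔT = 21.00 K.
COP_Carnot = T_C/ΔT = 292.15/21.00 = 13.91.
η_II = COP_actual/COP_Carnot = 2.326/13.91 = 0.1672.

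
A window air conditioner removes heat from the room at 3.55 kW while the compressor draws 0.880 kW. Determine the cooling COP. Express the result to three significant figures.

The first law gives Q̇_H = Q̇_C + Ẇ, so the three rates are Q̇_C = 3.550, Q̇_H = 4.430, Ẇ = 0.8800 kW.
COP_R = Q̇_C/Ẇ = 3.550/0.8800 = 4.034.

4.03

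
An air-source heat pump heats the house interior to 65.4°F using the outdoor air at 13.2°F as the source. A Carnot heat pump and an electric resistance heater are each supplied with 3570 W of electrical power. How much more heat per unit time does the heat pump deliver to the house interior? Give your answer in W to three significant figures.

In absolute terms T_C = 262.71 K and T_H = 291.71 K, so ΔT = 29.00 K.
COP_Carnot = T_H/ΔT = 291.71/29.00 = 10.06.
The heat pump delivers Q̇_H = COP × Ẇ = 35910 W; the resistance heater delivers Ẇ = 3570 W.
Extra = (COP − 1)·Ẇ = 32340 W.

32300 W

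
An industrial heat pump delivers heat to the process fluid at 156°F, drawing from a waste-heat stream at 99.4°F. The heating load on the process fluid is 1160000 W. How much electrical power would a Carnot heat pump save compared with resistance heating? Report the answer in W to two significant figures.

In absolute terms T_C = 310.59 K and T_H = 342.04 K, so ΔT = 31.44 K.
COP_Carnot = T_H/ΔT = 342.04/31.44 = 10.88.
Resistance heating needs Ẇ_res = Q̇_H = 1160000 W; the reversible heat pump needs only Ẇ_hp = Q̇_H/COP = 106600 W.
Saving = 1160000 − 106600 = 1053000 W.

1100000 W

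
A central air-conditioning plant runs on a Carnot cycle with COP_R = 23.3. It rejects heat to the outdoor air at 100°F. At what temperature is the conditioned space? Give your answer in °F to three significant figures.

77.0 °F

For a Carnot refrigerator COP_R = T_C/(T_H − T_C), so T_C = COP·T_H/(1 + COP).
With T_H = 310.93 K, T_C = 23.3 × 310.93/24.30 = 298.13 K.
Converting, 298.13 K = 76.97°F.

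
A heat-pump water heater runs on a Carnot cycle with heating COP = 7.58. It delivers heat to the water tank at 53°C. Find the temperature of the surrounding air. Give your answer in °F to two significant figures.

COP_HP = T_H/(T_H − T_C) gives T_H − T_C = T_H/COP.
With T_H = 326.15 K, T_C = 326.15 × (1 − 1/7.58) = 283.12 K.
Converting, 283.12 K = 49.95°F.

50 °F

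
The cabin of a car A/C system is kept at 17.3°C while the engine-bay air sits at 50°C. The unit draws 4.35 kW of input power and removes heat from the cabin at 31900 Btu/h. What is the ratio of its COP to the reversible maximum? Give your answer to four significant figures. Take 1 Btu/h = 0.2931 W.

0.2420

Converting, Q̇_C = 31900 Btu/h = 9.350 kW, so COP_actual = Q̇_C/Ẇ = 9.350/4.350 = 2.149.
In absolute terms T_C = 290.45 K and T_H = 323.15 K, so ΔT = 32.70 K.
COP_Carnot = T_C/ΔT = 290.45/32.70 = 8.882.
η_II = COP_actual/COP_Carnot = 2.149/8.882 = 0.2420.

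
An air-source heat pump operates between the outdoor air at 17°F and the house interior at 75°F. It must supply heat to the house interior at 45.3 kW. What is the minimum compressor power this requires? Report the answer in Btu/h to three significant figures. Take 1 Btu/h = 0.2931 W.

In absolute terms T_C = 264.82 K and T_H = 297.04 K, so ΔT = 32.22 K.
COP_Carnot = T_H/ΔT = 297.04/32.22 = 9.218.
Ẇ_min = Q̇/COP_Carnot = 45.30/9.218 = 4.914 kW = 16770 Btu/h.

16800 Btu/h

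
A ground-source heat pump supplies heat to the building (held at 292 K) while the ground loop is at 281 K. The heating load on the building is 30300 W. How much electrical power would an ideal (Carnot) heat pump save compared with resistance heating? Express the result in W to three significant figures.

29200 W

The reservoir spacing is ΔT = 292 − 281 = 11.00 K.
COP_Carnot = T_H/ΔT = 292.00/11.00 = 26.55.
Resistance heating needs Ẇ_res = Q̇_H = 30300 W; the reversible heat pump needs only Ẇ_hp = Q̇_H/COP = 1141 W.
Saving = 30300 − 1141 = 29160 W.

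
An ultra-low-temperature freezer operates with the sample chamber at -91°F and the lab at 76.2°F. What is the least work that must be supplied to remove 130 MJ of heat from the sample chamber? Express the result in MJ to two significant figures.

In absolute terms T_C = 204.82 K and T_H = 297.71 K, so ΔT = 92.89 K.
The reversible limit is COP_R = T_C/ΔT = 2.205, so W_min = Q_C/COP = Q_C·ΔT/T_C.
W_min = 130.0 × 92.89/204.82 = 58.96 MJ.

59 MJ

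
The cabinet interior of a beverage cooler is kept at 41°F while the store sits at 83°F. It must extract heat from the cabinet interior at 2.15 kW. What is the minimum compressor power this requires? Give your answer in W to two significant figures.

In absolute terms T_C = 278.15 K and T_H = 301.48 K, so ΔT = 23.33 K.
COP_Carnot = T_C/ΔT = 278.15/23.33 = 11.92.
Ẇ_min = Q̇/COP_Carnot = 2.150/11.92 = 0.1804 kW = 180.4 W.

180 W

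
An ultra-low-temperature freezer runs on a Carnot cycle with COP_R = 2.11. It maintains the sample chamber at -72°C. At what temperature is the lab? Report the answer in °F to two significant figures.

COP_R = T_C/(T_H − T_C) gives T_H − T_C = T_C/COP.
With T_C = 201.15 K, T_H = 201.15 × (1 + 1/2.11) = 296.48 K.
Converting, 296.48 K = 74.00°F.

74 °F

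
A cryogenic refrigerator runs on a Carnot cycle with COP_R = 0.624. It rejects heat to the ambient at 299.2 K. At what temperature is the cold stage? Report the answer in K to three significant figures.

For a Carnot refrigerator COP_R = T_C/(T_H − T_C), so T_C = COP·T_H/(1 + COP).
With T_H = 299.20 K, T_C = 0.624 × 299.20/1.624 = 114.96 K.

115 K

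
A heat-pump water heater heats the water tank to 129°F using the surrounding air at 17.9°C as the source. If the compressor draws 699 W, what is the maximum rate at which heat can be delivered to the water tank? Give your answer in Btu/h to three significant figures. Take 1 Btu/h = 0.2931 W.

In absolute terms T_C = 291.05 K and T_H = 327.04 K, so ΔT = 35.99 K.
COP_Carnot = T_H/ΔT = 327.04/35.99 = 9.087.
Q̇_max = COP_Carnot × Ẇ = 9.087 × 699.0 W = 6352 W = 21670 Btu/h.

21700 Btu/h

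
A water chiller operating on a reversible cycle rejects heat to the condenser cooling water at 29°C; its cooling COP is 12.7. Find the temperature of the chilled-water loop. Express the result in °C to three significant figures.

6.95 °C

For a Carnot refrigerator COP_R = T_C/(T_H − T_C), so T_C = COP·T_H/(1 + COP).
With T_H = 302.15 K, T_C = 12.7 × 302.15/13.70 = 280.10 K.
Converting, 280.10 K = 6.95°C.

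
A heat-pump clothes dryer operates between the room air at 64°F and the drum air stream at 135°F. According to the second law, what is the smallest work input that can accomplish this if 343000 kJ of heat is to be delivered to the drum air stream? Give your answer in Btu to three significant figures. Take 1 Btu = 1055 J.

In absolute terms T_C = 290.93 K and T_H = 330.37 K, so ΔT = 39.44 K.
The reversible limit is COP_HP = T_H/ΔT = 8.376, so W_min = Q_H/COP = Q_H·ΔT/T_H.
W_min = 343000 × 39.44/330.37 = 40950 kJ = 38820 Btu.

38800 Btu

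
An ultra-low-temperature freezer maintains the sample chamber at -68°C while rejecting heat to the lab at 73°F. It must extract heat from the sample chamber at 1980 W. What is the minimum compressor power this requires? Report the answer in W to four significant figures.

876.1 W

In absolute terms T_C = 205.15 K and T_H = 295.93 K, so ΔT = 90.78 K.
COP_Carnot = T_C/ΔT = 205.15/90.78 = 2.260.
Ẇ_min = Q̇/COP_Carnot = 1980/2.260 = 876.1 W.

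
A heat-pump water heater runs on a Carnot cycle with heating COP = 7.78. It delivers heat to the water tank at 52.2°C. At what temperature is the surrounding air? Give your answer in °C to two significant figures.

10 °C

COP_HP = T_H/(T_H − T_C) gives T_H − T_C = T_H/COP.
With T_H = 325.35 K, T_C = 325.35 × (1 − 1/7.78) = 283.53 K.
Converting, 283.53 K = 10.38°C.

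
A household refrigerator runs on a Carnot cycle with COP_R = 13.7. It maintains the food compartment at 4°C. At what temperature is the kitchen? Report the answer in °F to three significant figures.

COP_R = T_C/(T_H − T_C) gives T_H − T_C = T_C/COP.
With T_C = 277.15 K, T_H = 277.15 × (1 + 1/13.7) = 297.38 K.
Converting, 297.38 K = 75.61°F.

75.6 °F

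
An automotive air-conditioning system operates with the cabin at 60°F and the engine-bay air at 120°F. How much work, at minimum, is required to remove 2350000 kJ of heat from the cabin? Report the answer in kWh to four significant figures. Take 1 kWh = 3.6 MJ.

75.37 kWh

In absolute terms T_C = 288.71 K and T_H = 322.04 K, so ΔT = 33.33 K.
The reversible limit is COP_R = T_C/ΔT = 8.661, so W_min = Q_C/COP = Q_C·ΔT/T_C.
W_min = 2350000 × 33.33/288.71 = 271300 kJ = 75.37 kWh.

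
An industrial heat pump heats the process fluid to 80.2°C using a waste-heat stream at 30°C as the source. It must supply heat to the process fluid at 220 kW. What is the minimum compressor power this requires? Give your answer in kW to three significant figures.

31.3 kW

In absolute terms T_C = 303.15 K and T_H = 353.35 K, so ΔT = 50.20 K.
COP_Carnot = T_H/ΔT = 353.35/50.20 = 7.039.
Ẇ_min = Q̇/COP_Carnot = 220.0/7.039 = 31.26 kW.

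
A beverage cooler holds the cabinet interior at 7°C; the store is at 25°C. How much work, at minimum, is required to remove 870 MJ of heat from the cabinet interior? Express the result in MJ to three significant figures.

55.9 MJ

In absolute terms T_C = 280.15 K and T_H = 298.15 K, so ΔT = 18.00 K.
The reversible limit is COP_R = T_C/ΔT = 15.56, so W_min = Q_C/COP = Q_C·ΔT/T_C.
W_min = 870.0 × 18.00/280.15 = 55.90 MJ.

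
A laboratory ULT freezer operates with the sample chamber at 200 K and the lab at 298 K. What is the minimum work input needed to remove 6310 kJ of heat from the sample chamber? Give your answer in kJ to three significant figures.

3090 kJ

The reservoir spacing is ΔT = 298 − 200 = 98.00 K.
The reversible limit is COP_R = T_C/ΔT = 2.041, so W_min = Q_C/COP = Q_C·ΔT/T_C.
W_min = 6310 × 98.00/200.00 = 3092 kJ.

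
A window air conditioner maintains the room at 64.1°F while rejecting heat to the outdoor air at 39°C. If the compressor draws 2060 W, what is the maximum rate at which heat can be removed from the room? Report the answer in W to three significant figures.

28300 W

In absolute terms T_C = 290.98 K and T_H = 312.15 K, so ΔT = 21.17 K.
COP_Carnot = T_C/ΔT = 290.98/21.17 = 13.75.
Q̇_max = COP_Carnot × Ẇ = 13.75 × 2060 W = 28320 W.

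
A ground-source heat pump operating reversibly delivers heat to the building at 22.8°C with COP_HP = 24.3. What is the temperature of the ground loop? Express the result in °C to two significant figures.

COP_HP = T_H/(T_H − T_C) gives T_H − T_C = T_H/COP.
With T_H = 295.95 K, T_C = 295.95 × (1 − 1/24.3) = 283.77 K.
Converting, 283.77 K = 10.62°C.

11 °C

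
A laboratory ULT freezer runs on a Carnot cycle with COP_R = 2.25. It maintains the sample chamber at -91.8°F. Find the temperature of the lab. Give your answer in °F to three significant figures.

COP_R = T_C/(T_H − T_C) gives T_H − T_C = T_C/COP.
With T_C = 204.37 K, T_H = 204.37 × (1 + 1/2.25) = 295.20 K.
Converting, 295.20 K = 71.70°F.

71.7 °F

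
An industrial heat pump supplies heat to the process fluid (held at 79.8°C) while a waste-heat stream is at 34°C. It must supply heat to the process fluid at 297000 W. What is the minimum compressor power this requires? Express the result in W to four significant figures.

38540 W

In absolute terms T_C = 307.15 K and T_H = 352.95 K, so ΔT = 45.80 K.
COP_Carnot = T_H/ΔT = 352.95/45.80 = 7.706.
Ẇ_min = Q̇/COP_Carnot = 297000/7.706 = 38540 W.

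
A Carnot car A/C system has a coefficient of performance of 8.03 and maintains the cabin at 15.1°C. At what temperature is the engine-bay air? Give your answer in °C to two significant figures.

COP_R = T_C/(T_H − T_C) gives T_H − T_C = T_C/COP.
With T_C = 288.25 K, T_H = 288.25 × (1 + 1/8.03) = 324.15 K.
Converting, 324.15 K = 51.00°C.

51 °C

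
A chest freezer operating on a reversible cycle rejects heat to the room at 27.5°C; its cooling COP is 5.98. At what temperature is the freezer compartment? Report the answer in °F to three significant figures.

3.97 °F

For a Carnot refrigerator COP_R = T_C/(T_H − T_C), so T_C = COP·T_H/(1 + COP).
With T_H = 300.65 K, T_C = 5.98 × 300.65/6.980 = 257.58 K.
Converting, 257.58 K = 3.97°F.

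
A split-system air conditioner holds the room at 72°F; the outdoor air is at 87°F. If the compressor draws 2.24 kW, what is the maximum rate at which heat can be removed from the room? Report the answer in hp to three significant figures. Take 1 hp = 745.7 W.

106 hp

In absolute terms T_C = 295.37 K and T_H = 303.71 K, so ΔT = 8.333 K.
COP_Carnot = T_C/ΔT = 295.37/8.333 = 35.44.
Q̇_max = COP_Carnot × Ẇ = 35.44 × 2.240 kW = 79.40 kW = 106.5 hp.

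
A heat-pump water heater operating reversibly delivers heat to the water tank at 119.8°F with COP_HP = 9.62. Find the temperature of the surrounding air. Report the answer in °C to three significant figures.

15.3 °C

COP_HP = T_H/(T_H − T_C) gives T_H − T_C = T_H/COP.
With T_H = 321.93 K, T_C = 321.93 × (1 − 1/9.62) = 288.46 K.
Converting, 288.46 K = 15.31°C.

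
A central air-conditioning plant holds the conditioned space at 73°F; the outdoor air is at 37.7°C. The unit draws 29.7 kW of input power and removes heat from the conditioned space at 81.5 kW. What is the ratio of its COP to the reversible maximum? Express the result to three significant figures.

COP_actual = Q̇_C/Ẇ = 81.50/29.70 = 2.744.
In absolute terms T_C = 295.93 K and T_H = 310.85 K, so ΔT = 14.92 K.
COP_Carnot = T_C/ΔT = 295.93/14.92 = 19.83.
η_II = COP_actual/COP_Carnot = 2.744/19.83 = 0.1384.

0.138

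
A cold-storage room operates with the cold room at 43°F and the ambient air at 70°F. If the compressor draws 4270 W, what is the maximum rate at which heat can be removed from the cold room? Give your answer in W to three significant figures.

In absolute terms T_C = 279.26 K and T_H = 294.26 K, so ΔT = 15.00 K.
COP_Carnot = T_C/ΔT = 279.26/15.00 = 18.62.
Q̇_max = COP_Carnot × Ẇ = 18.62 × 4270 W = 79500 W.

79500 W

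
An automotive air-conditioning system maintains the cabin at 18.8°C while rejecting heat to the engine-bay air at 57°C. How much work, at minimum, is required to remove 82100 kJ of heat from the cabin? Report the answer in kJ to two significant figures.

11000 kJ

In absolute terms T_C = 291.95 K and T_H = 330.15 K, so ΔT = 38.20 K.
The reversible limit is COP_R = T_C/ΔT = 7.643, so W_min = Q_C/COP = Q_C·ΔT/T_C.
W_min = 82100 × 38.20/291.95 = 10740 kJ.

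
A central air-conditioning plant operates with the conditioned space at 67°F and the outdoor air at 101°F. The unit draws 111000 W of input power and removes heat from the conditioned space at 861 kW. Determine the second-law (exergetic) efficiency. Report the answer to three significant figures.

0.501

Converting, Q̇_C = 861.0 kW = 861000 W, so COP_actual = Q̇_C/Ẇ = 861000/111000 = 7.757.
In absolute terms T_C = 292.59 K and T_H = 311.48 K, so ΔT = 18.89 K.
COP_Carnot = T_C/ΔT = 292.59/18.89 = 15.49.
η_II = COP_actual/COP_Carnot = 7.757/15.49 = 0.5007.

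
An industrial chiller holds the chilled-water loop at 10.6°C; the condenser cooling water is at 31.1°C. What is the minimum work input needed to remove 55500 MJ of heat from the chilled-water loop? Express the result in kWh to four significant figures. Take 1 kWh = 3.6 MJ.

In absolute terms T_C = 283.75 K and T_H = 304.25 K, so ΔT = 20.50 K.
The reversible limit is COP_R = T_C/ΔT = 13.84, so W_min = Q_C/COP = Q_C·ΔT/T_C.
W_min = 55500 × 20.50/283.75 = 4010 MJ = 1114 kWh.

1114 kWh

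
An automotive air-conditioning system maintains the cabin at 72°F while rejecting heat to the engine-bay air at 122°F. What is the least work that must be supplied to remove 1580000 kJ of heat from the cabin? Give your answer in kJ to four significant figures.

In absolute terms T_C = 295.37 K and T_H = 323.15 K, so ΔT = 27.78 K.
The reversible limit is COP_R = T_C/ΔT = 10.63, so W_min = Q_C/COP = Q_C·ΔT/T_C.
W_min = 1580000 × 27.78/295.37 = 148600 kJ.

148600 kJ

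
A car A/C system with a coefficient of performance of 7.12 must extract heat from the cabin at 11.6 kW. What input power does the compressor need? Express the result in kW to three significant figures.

1.63 kW

Ẇ = Q̇_C/COP = 11.60/7.12 = 1.629 kW.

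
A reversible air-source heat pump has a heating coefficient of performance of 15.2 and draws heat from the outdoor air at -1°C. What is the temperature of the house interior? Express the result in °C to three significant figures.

18.2 °C

COP_HP = T_H/(T_H − T_C) rearranges to T_H = COP·T_C/(COP − 1).
With T_C = 272.15 K, T_H = 15.2 × 272.15/14.20 = 291.32 K.
Converting, 291.32 K = 18.17°C.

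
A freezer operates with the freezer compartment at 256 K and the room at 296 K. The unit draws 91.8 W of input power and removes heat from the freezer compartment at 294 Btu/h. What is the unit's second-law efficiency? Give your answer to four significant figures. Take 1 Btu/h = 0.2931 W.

0.1467

Converting, Q̇_C = 294.0 Btu/h = 86.17 W, so COP_actual = Q̇_C/Ẇ = 86.17/91.80 = 0.9387.
The reservoir spacing is ΔT = 296 − 256 = 40.00 K.
COP_Carnot = T_C/ΔT = 256.00/40.00 = 6.400.
η_II = COP_actual/COP_Carnot = 0.9387/6.400 = 0.1467.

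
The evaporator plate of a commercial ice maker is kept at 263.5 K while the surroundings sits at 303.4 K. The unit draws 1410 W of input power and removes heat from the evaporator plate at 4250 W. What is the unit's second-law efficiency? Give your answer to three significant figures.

0.456

COP_actual = Q̇_C/Ẇ = 4250/1410 = 3.014.
The reservoir spacing is ΔT = 303.4 − 263.5 = 39.90 K.
COP_Carnot = T_C/ΔT = 263.50/39.90 = 6.604.
η_II = COP_actual/COP_Carnot = 3.014/6.604 = 0.4564.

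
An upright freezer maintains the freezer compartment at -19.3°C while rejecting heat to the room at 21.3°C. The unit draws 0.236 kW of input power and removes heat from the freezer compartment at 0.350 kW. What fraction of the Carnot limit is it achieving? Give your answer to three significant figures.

0.237

COP_actual = Q̇_C/Ẇ = 0.3500/0.2360 = 1.483.
In absolute terms T_C = 253.85 K and T_H = 294.45 K, so ΔT = 40.60 K.
COP_Carnot = T_C/ΔT = 253.85/40.60 = 6.252.
η_II = COP_actual/COP_Carnot = 1.483/6.252 = 0.2372.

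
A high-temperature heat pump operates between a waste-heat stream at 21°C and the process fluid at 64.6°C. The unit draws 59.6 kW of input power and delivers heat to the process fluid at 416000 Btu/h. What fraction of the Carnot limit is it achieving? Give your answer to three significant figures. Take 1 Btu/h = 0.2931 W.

Converting, Q̇_H = 416000 Btu/h = 121.9 kW, so COP_actual = Q̇_H/Ẇ = 121.9/59.60 = 2.046.
In absolute terms T_C = 294.15 K and T_H = 337.75 K, so ΔT = 43.60 K.
COP_Carnot = T_H/ΔT = 337.75/43.60 = 7.747.
η_II = COP_actual/COP_Carnot = 2.046/7.747 = 0.2641.

0.264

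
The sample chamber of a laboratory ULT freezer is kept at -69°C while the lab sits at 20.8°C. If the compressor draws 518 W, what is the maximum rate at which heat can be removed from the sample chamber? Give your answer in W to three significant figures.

In absolute terms T_C = 204.15 K and T_H = 293.95 K, so ΔT = 89.80 K.
COP_Carnot = T_C/ΔT = 204.15/89.80 = 2.273.
Q̇_max = COP_Carnot × Ẇ = 2.273 × 518.0 W = 1178 W.

1180 W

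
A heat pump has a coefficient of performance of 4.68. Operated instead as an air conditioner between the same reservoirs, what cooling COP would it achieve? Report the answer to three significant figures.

Since Q_H = Q_C + W for any cycle, COP_R = Q_C/W = Q_H/W − 1.
COP_R = 4.68 − 1 = 3.68.

3.68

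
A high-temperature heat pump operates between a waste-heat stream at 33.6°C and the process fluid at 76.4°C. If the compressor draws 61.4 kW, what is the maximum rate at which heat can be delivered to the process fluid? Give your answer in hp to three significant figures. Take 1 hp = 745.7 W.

In absolute terms T_C = 306.75 K and T_H = 349.55 K, so ΔT = 42.80 K.
COP_Carnot = T_H/ΔT = 349.55/42.80 = 8.167.
Q̇_max = COP_Carnot × Ẇ = 8.167 × 61.40 kW = 501.5 kW = 672.5 hp.

672 hp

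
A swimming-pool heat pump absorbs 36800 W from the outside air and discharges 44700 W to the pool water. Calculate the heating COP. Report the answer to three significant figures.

5.66

The first law gives Q̇_H = Q̇_C + Ẇ, so the three rates are Q̇_C = 36800, Q̇_H = 44700, Ẇ = 7900 W.
COP_HP = Q̇_H/Ẇ = 44700/7900 = 5.658.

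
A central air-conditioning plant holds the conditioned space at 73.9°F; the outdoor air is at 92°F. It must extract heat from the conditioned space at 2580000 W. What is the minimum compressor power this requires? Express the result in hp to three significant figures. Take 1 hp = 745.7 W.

In absolute terms T_C = 296.43 K and T_H = 306.48 K, so ΔT = 10.06 K.
COP_Carnot = T_C/ΔT = 296.43/10.06 = 29.48.
Ẇ_min = Q̇/COP_Carnot = 2580000/29.48 = 87520 W = 117.4 hp.

117 hp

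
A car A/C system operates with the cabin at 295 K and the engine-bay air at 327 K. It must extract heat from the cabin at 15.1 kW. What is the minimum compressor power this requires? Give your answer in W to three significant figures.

1640 W

The reservoir spacing is ΔT = 327 − 295 = 32.00 K.
COP_Carnot = T_C/ΔT = 295.00/32.00 = 9.219.
Ẇ_min = Q̇/COP_Carnot = 15.10/9.219 = 1.638 kW = 1638 W.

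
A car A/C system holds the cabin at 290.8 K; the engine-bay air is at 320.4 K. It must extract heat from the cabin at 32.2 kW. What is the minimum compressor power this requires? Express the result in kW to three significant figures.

The reservoir spacing is ΔT = 320.4 − 290.8 = 29.60 K.
COP_Carnot = T_C/ΔT = 290.80/29.60 = 9.824.
Ẇ_min = Q̇/COP_Carnot = 32.20/9.824 = 3.278 kW.

3.28 kW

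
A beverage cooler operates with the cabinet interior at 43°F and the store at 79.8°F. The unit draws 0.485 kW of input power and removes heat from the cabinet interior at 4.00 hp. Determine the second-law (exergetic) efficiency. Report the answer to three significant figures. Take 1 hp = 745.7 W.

0.450

Converting, Q̇_C = 4.000 hp = 2.983 kW, so COP_actual = Q̇_C/Ẇ = 2.983/0.4850 = 6.150.
In absolute terms T_C = 279.26 K and T_H = 299.71 K, so ΔT = 20.44 K.
COP_Carnot = T_C/ΔT = 279.26/20.44 = 13.66.
η_II = COP_actual/COP_Carnot = 6.150/13.66 = 0.4502.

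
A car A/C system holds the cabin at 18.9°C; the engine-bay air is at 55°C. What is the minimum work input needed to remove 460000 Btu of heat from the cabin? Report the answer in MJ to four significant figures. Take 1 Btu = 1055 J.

59.99 MJ

In absolute terms T_C = 292.05 K and T_H = 328.15 K, so ΔT = 36.10 K.
The reversible limit is COP_R = T_C/ΔT = 8.090, so W_min = Q_C/COP = Q_C·ΔT/T_C.
W_min = 460000 × 36.10/292.05 = 56860 Btu = 59.99 MJ.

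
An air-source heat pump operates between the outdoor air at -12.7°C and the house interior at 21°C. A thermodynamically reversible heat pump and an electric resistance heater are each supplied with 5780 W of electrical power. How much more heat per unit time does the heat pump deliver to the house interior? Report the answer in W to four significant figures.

In absolute terms T_C = 260.45 K and T_H = 294.15 K, so ΔT = 33.70 K.
COP_Carnot = T_H/ΔT = 294.15/33.70 = 8.728.
The heat pump delivers Q̇_H = COP × Ẇ = 50450 W; the resistance heater delivers Ẇ = 5780 W.
Extra = (COP − 1)·Ẇ = 44670 W.

44670 W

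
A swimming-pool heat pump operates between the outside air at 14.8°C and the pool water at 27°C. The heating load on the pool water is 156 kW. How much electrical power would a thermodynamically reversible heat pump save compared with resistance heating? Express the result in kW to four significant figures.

In absolute terms T_C = 287.95 K and T_H = 300.15 K, so ΔT = 12.20 K.
COP_Carnot = T_H/ΔT = 300.15/12.20 = 24.60.
Resistance heating needs Ẇ_res = Q̇_H = 156.0 kW; the reversible heat pump needs only Ẇ_hp = Q̇_H/COP = 6.341 kW.
Saving = 156.0 − 6.341 = 149.7 kW.

149.7 kW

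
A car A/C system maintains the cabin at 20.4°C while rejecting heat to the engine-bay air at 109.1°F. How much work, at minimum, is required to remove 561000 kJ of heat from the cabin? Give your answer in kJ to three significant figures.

42900 kJ

In absolute terms T_C = 293.55 K and T_H = 315.98 K, so ΔT = 22.43 K.
The reversible limit is COP_R = T_C/ΔT = 13.09, so W_min = Q_C/COP = Q_C·ΔT/T_C.
W_min = 561000 × 22.43/293.55 = 42870 kJ.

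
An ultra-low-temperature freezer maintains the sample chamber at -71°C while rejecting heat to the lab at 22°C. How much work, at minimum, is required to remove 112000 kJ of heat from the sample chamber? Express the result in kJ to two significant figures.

52000 kJ

In absolute terms T_C = 202.15 K and T_H = 295.15 K, so ΔT = 93.00 K.
The reversible limit is COP_R = T_C/ΔT = 2.174, so W_min = Q_C/COP = Q_C·ΔT/T_C.
W_min = 112000 × 93.00/202.15 = 51530 kJ.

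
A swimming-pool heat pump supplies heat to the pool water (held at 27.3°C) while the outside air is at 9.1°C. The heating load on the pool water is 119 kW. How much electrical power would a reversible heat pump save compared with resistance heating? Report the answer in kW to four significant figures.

111.8 kW

In absolute terms T_C = 282.25 K and T_H = 300.45 K, so ΔT = 18.20 K.
COP_Carnot = T_H/ΔT = 300.45/18.20 = 16.51.
Resistance heating needs Ẇ_res = Q̇_H = 119.0 kW; the reversible heat pump needs only Ẇ_hp = Q̇_H/COP = 7.209 kW.
Saving = 119.0 − 7.209 = 111.8 kW.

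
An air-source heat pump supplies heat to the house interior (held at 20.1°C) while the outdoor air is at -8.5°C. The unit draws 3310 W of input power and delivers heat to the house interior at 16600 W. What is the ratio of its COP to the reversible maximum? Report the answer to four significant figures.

0.4891

COP_actual = Q̇_H/Ẇ = 16600/3310 = 5.015.
In absolute terms T_C = 264.65 K and T_H = 293.25 K, so ΔT = 28.60 K.
COP_Carnot = T_H/ΔT = 293.25/28.60 = 10.25.
η_II = COP_actual/COP_Carnot = 5.015/10.25 = 0.4891.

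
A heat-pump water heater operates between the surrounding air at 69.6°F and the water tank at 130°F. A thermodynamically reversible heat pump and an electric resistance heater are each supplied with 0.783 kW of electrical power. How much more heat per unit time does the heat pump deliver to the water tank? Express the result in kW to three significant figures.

6.86 kW

In absolute terms T_C = 294.04 K and T_H = 327.59 K, so ΔT = 33.56 K.
COP_Carnot = T_H/ΔT = 327.59/33.56 = 9.763.
The heat pump delivers Q̇_H = COP × Ẇ = 7.644 kW; the resistance heater delivers Ẇ = 0.7830 kW.
Extra = (COP − 1)·Ẇ = 6.861 kW.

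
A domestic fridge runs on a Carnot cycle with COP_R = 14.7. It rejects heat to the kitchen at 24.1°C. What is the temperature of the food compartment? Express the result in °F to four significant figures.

41.30 °F

For a Carnot refrigerator COP_R = T_C/(T_H − T_C), so T_C = COP·T_H/(1 + COP).
With T_H = 297.25 K, T_C = 14.7 × 297.25/15.70 = 278.32 K.
Converting, 278.32 K = 41.30°F.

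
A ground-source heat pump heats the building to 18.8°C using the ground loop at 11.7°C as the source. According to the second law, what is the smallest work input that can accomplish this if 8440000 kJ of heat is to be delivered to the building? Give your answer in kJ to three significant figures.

In absolute terms T_C = 284.85 K and T_H = 291.95 K, so ΔT = 7.100 K.
The reversible limit is COP_HP = T_H/ΔT = 41.12, so W_min = Q_H/COP = Q_H·ΔT/T_H.
W_min = 8440000 × 7.100/291.95 = 205300 kJ.

205000 kJ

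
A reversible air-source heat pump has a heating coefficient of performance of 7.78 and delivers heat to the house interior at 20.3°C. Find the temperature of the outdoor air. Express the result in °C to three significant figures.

COP_HP = T_H/(T_H − T_C) gives T_H − T_C = T_H/COP.
With T_H = 293.45 K, T_C = 293.45 × (1 − 1/7.78) = 255.73 K.
Converting, 255.73 K = -17.42°C.

-17.4 °C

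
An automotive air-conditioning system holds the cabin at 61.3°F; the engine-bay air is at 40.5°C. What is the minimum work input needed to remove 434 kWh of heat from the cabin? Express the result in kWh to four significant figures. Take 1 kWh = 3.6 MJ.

In absolute terms T_C = 289.43 K and T_H = 313.65 K, so ΔT = 24.22 K.
The reversible limit is COP_R = T_C/ΔT = 11.95, so W_min = Q_C/COP = Q_C·ΔT/T_C.
W_min = 434.0 × 24.22/289.43 = 36.32 kWh.

36.32 kWh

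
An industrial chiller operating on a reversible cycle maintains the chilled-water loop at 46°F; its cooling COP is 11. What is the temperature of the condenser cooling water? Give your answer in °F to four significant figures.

91.97 °F

COP_R = T_C/(T_H − T_C) gives T_H − T_C = T_C/COP.
With T_C = 280.93 K, T_H = 280.93 × (1 + 1/11) = 306.47 K.
Converting, 306.47 K = 91.97°F.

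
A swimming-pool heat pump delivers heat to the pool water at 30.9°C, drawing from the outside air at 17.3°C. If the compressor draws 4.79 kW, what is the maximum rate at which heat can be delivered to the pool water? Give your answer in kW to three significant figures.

107 kW

In absolute terms T_C = 290.45 K and T_H = 304.05 K, so ΔT = 13.60 K.
COP_Carnot = T_H/ΔT = 304.05/13.60 = 22.36.
Q̇_max = COP_Carnot × Ẇ = 22.36 × 4.790 kW = 107.1 kW.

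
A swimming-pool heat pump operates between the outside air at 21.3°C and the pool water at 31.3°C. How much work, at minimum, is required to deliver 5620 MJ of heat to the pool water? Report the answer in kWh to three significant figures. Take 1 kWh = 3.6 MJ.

In absolute terms T_C = 294.45 K and T_H = 304.45 K, so ΔT = 10.00 K.
The reversible limit is COP_HP = T_H/ΔT = 30.45, so W_min = Q_H/COP = Q_H·ΔT/T_H.
W_min = 5620 × 10.00/304.45 = 184.6 MJ = 51.28 kWh.

51.3 kWh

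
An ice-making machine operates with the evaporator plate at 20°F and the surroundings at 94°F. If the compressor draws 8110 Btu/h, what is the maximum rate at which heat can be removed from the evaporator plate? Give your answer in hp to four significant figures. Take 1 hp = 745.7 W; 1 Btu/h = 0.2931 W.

20.66 hp

In absolute terms T_C = 266.48 K and T_H = 307.59 K, so ΔT = 41.11 K.
COP_Carnot = T_C/ΔT = 266.48/41.11 = 6.482.
Q̇_max = COP_Carnot × Ẇ = 6.482 × 8110 Btu/h = 52570 Btu/h = 20.66 hp.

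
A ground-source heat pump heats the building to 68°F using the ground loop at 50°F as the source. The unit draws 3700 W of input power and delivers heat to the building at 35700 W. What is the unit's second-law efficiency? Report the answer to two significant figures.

0.33

COP_actual = Q̇_H/Ẇ = 35700/3700 = 9.649.
In absolute terms T_C = 283.15 K and T_H = 293.15 K, so ΔT = 10.00 K.
COP_Carnot = T_H/ΔT = 293.15/10.00 = 29.32.
η_II = COP_actual/COP_Carnot = 9.649/29.32 = 0.3291.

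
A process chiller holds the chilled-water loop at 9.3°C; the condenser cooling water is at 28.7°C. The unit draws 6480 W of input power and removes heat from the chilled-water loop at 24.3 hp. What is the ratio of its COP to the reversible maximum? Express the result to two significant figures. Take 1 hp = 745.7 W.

Converting, Q̇_C = 24.30 hp = 18120 W, so COP_actual = Q̇_C/Ẇ = 18120/6480 = 2.796.
In absolute terms T_C = 282.45 K and T_H = 301.85 K, so ΔT = 19.40 K.
COP_Carnot = T_C/ΔT = 282.45/19.40 = 14.56.
η_II = COP_actual/COP_Carnot = 2.796/14.56 = 0.1921.

0.19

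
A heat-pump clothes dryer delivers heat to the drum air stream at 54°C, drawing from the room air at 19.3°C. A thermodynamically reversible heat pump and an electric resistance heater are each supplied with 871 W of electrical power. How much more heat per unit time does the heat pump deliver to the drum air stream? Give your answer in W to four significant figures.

In absolute terms T_C = 292.45 K and T_H = 327.15 K, so ΔT = 34.70 K.
COP_Carnot = T_H/ΔT = 327.15/34.70 = 9.428.
The heat pump delivers Q̇_H = COP × Ẇ = 8212 W; the resistance heater delivers Ẇ = 871.0 W.
Extra = (COP − 1)·Ẇ = 7341 W.

7341 W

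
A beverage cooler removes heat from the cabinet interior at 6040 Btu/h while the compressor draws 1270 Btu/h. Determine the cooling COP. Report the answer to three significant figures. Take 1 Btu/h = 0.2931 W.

The first law gives Q̇_H = Q̇_C + Ẇ, so the three rates are Q̇_C = 6040, Q̇_H = 7310, Ẇ = 1270 Btu/h.
COP_R = Q̇_C/Ẇ = 6040/1270 = 4.756.

4.76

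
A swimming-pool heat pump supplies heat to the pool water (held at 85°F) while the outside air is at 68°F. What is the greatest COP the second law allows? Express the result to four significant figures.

32.04

In absolute terms T_C = 293.15 K and T_H = 302.59 K, so ΔT = 9.444 K.
For a reversible cycle, COP_Carnot = T_H/ΔT = 302.59/9.444 = 32.04.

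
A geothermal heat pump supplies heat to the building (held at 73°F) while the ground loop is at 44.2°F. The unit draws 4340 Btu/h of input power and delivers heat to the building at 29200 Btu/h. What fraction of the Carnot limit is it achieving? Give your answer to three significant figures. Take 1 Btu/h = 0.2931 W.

COP_actual = Q̇_H/Ẇ = 29200/4340 = 6.728.
In absolute terms T_C = 279.93 K and T_H = 295.93 K, so ΔT = 16.00 K.
COP_Carnot = T_H/ΔT = 295.93/16.00 = 18.50.
η_II = COP_actual/COP_Carnot = 6.728/18.50 = 0.3638.

0.364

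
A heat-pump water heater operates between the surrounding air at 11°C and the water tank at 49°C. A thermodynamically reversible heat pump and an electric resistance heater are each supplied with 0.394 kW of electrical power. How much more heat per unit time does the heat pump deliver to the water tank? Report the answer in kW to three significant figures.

In absolute terms T_C = 284.15 K and T_H = 322.15 K, so ΔT = 38.00 K.
COP_Carnot = T_H/ΔT = 322.15/38.00 = 8.478.
The heat pump delivers Q̇_H = COP × Ẇ = 3.340 kW; the resistance heater delivers Ẇ = 0.3940 kW.
Extra = (COP − 1)·Ẇ = 2.946 kW.

2.95 kW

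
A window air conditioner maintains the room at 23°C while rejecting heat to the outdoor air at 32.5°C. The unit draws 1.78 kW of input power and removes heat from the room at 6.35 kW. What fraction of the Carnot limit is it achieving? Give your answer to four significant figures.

0.1144

COP_actual = Q̇_C/Ẇ = 6.350/1.780 = 3.567.
In absolute terms T_C = 296.15 K and T_H = 305.65 K, so ΔT = 9.500 K.
COP_Carnot = T_C/ΔT = 296.15/9.500 = 31.17.
η_II = COP_actual/COP_Carnot = 3.567/31.17 = 0.1144.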